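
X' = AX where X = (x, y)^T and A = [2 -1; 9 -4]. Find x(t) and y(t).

Coefficient matrix A = [[2, -1], [9, -4]].
Characteristic polynomial det(A - λI) = λ^2 + 2λ + 1 = 0.
Single eigenvalue λ = -1 with algebraic multiplicity 2.
Eigenvector v = (-1,-3); generalized eigenvector w with (A-λI)w=v is (-1,-2).
General solution: e^(-t)[K_1·v + K_2·(t·v + w)].

x(t) = -K_1e^(-t) - K_2te^(-t) - K_2e^(-t), y(t) = -3K_1e^(-t) - 3K_2te^(-t) - 2K_2e^(-t)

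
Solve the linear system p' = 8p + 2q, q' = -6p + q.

Coefficient matrix A = [[8, 2], [-6, 1]].
Characteristic polynomial det(A - λI) = λ^2 - 9λ + 20 = 0.
Eigenvalues λ = 4, 5.
For λ=4: (A-λI) row 1 is [4, 2], so an eigenvector is (1, -2).
For λ=5: (A-λI) row 1 is [3, 2], so an eigenvector is (-2, 3).
General solution: K_1e^(4t)(1,-2) + K_2e^(5t)(-2,3).

p(t) = K_1e^(4t) - 2K_2e^(5t), q(t) = -2K_1e^(4t) + 3K_2e^(5t)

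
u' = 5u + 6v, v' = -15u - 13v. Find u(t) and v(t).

Coefficient matrix A = [[5, 6], [-15, -13]].
Characteristic polynomial det(A - λI) = λ^2 + 8λ + 25 = 0.
Eigenvalues λ = -4 ± 3i (complex conjugate pair).
For λ=-4+3i: an eigenvector is (1,-1) - i(1,-2) = (1 - i, -1 + 2i).
A real fundamental pair from Re and Im of e^((-4+3i)t)v: X_1 = e^(-4t)(cos(3t)·(1,-1) + sin(3t)·(1,-2)), X_2 = e^(-4t)(sin(3t)·(1,-1) - cos(3t)·(1,-2)).
General solution: K_1X_1 + K_2X_2.

u(t) = K_1e^(-4t)sin(3t) + K_1e^(-4t)cos(3t) + K_2e^(-4t)sin(3t) - K_2e^(-4t)cos(3t), v(t) = -2K_1e^(-4t)sin(3t) - K_1e^(-4t)cos(3t) - K_2e^(-4t)sin(3t) + 2K_2e^(-4t)cos(3t)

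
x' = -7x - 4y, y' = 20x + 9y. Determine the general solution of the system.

x(t) = K_1e^(t)cos(4t) + K_2e^(t)sin(4t), y(t) = K_1e^(t)sin(4t) - 2K_1e^(t)cos(4t) - 2K_2e^(t)sin(4t) - K_2e^(t)cos(4t)

Coefficient matrix A = [[-7, -4], [20, 9]].
Characteristic polynomial det(A - λI) = λ^2 - 2λ + 17 = 0.
Eigenvalues λ = 1 ± 4i (complex conjugate pair).
For λ=1+4i: an eigenvector is (1,-2) - i(0,1) = (1, -2 - i).
A real fundamental pair from Re and Im of e^((1+4i)t)v: X_1 = e^(t)(cos(4t)·(1,-2) + sin(4t)·(0,1)), X_2 = e^(t)(sin(4t)·(1,-2) - cos(4t)·(0,1)).
General solution: K_1X_1 + K_2X_2.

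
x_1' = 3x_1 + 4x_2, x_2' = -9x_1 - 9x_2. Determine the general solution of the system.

Coefficient matrix A = [[3, 4], [-9, -9]].
Characteristic polynomial det(A - λI) = λ^2 + 6λ + 9 = 0.
Single eigenvalue λ = -3 with algebraic multiplicity 2.
Eigenvector v = (2,-3); generalized eigenvector w with (A-λI)w=v is (1,-1).
General solution: e^(-3t)[C_1·v + C_2·(t·v + w)].

x_1(t) = 2C_1e^(-3t) + 2C_2te^(-3t) + C_2e^(-3t), x_2(t) = -3C_1e^(-3t) - 3C_2te^(-3t) - C_2e^(-3t)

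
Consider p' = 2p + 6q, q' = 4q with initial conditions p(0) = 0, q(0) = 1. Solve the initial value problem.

p(t) = 3e^(4t) - 3e^(2t), q(t) = e^(4t)

Coefficient matrix A = [[2, 6], [0, 4]].
Characteristic polynomial det(A - λI) = λ^2 - 6λ + 8 = 0.
Eigenvalues λ = 4, 2.
For λ=4: (A-λI) row 1 is [-2, 6], so an eigenvector is (-3, -1).
For λ=2: (A-λI) row 1 is [0, 6], so an eigenvector is (1, 0).
General solution: K_1e^(4t)(-3,-1) + K_2e^(2t)(1,0).
Applying p(0)=0, q(0)=1 gives K_1=-1, K_2=-3.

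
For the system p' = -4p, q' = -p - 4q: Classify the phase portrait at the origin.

A = [[-4,0],[-1,-4]]; det(A-λI) = λ^2 + 8λ + 16.
repeated λ = -4 with a single eigenvector.

stable improper node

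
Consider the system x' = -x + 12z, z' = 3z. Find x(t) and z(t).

Coefficient matrix A = [[-1, 12], [0, 3]].
Characteristic polynomial det(A - λI) = λ^2 - 2λ - 3 = 0.
Eigenvalues λ = -1, 3.
For λ=-1: (A-λI) row 1 is [0, 12], so an eigenvector is (-1, 0).
For λ=3: (A-λI) row 1 is [-4, 12], so an eigenvector is (3, 1).
General solution: C_1e^(-t)(-1,0) + C_2e^(3t)(3,1).

x(t) = -C_1e^(-t) + 3C_2e^(3t), z(t) = C_2e^(3t)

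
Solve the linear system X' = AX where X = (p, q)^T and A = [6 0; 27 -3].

p(t) = K_2e^(6t), q(t) = K_1e^(-3t) + 3K_2e^(6t)

Coefficient matrix A = [[6, 0], [27, -3]].
Characteristic polynomial det(A - λI) = λ^2 - 3λ - 18 = 0.
Eigenvalues λ = -3, 6.
For λ=-3: (A-λI) row 1 is [9, 0], so an eigenvector is (0, 1).
For λ=6: (A-λI) row 2 is [27, -9], so an eigenvector is (1, 3).
General solution: K_1e^(-3t)(0,1) + K_2e^(6t)(1,3).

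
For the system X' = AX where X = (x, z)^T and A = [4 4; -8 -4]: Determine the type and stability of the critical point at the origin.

center

A = [[4,4],[-8,-4]]; det(A-λI) = λ^2 + 16.
λ = 0 ± 4i: zero real part.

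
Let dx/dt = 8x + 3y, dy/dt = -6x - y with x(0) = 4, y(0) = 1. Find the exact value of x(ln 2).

268

A = [[8,3],[-6,-1]]; eigenvalues λ = 2, 5.
Eigenvectors: (-1,2) for λ=2, (-1,1) for λ=5.
From the initial condition, c_1 = 5, c_2 = -9.
x(ln 2) = (5)(2^2)(-1) + (-9)(2^5)(-1) = 268.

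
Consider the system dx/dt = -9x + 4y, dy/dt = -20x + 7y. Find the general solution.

Coefficient matrix A = [[-9, 4], [-20, 7]].
Characteristic polynomial det(A - λI) = λ^2 + 2λ + 17 = 0.
Eigenvalues λ = -1 ± 4i (complex conjugate pair).
For λ=-1+4i: an eigenvector is (0,1) - i(1,2) = (0 - i, 1 - 2i).
A real fundamental pair from Re and Im of e^((-1+4i)t)v: X_1 = e^(-t)(cos(4t)·(0,1) + sin(4t)·(1,2)), X_2 = e^(-t)(sin(4t)·(0,1) - cos(4t)·(1,2)).
General solution: K_1X_1 + K_2X_2.

x(t) = K_1e^(-t)sin(4t) - K_2e^(-t)cos(4t), y(t) = 2K_1e^(-t)sin(4t) + K_1e^(-t)cos(4t) + K_2e^(-t)sin(4t) - 2K_2e^(-t)cos(4t)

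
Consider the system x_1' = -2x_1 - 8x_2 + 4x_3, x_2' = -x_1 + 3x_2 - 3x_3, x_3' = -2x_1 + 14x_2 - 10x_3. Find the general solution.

x_1(t) = -2c_1e^(-4t) + c_3e^(-2t), x_2(t) = c_1e^(-4t) + c_2e^(-3t) - c_3e^(-2t), x_3(t) = 3c_1e^(-4t) + 2c_2e^(-3t) - 2c_3e^(-2t)

Coefficient matrix A = [[-2, -8, 4], [-1, 3, -3], [-2, 14, -10]].
det(A - λI) = 0 gives eigenvalues λ = -4, -3, -2.
For λ=-4: eigenvector (-2,1,3).
For λ=-3: eigenvector (0,1,2).
For λ=-2: eigenvector (1,-1,-2).
General solution: c_1e^(-4t)(-2,1,3) + c_2e^(-3t)(0,1,2) + c_3e^(-2t)(1,-1,-2).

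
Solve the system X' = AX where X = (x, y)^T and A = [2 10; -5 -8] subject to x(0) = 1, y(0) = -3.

Coefficient matrix A = [[2, 10], [-5, -8]].
Characteristic polynomial det(A - λI) = λ^2 + 6λ + 34 = 0.
Eigenvalues λ = -3 ± 5i (complex conjugate pair).
For λ=-3+5i: an eigenvector is (-1,1) - i(1,0) = (-1 - i, 1).
A real fundamental pair from Re and Im of e^((-3+5i)t)v: X_1 = e^(-3t)(cos(5t)·(-1,1) + sin(5t)·(1,0)), X_2 = e^(-3t)(sin(5t)·(-1,1) - cos(5t)·(1,0)).
General solution: C_1X_1 + C_2X_2.
Applying x(0)=1, y(0)=-3 gives C_1=-3, C_2=2.

x(t) = -5e^(-3t)sin(5t) + e^(-3t)cos(5t), y(t) = 2e^(-3t)sin(5t) - 3e^(-3t)cos(5t)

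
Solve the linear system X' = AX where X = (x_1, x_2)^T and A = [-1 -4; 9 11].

x_1(t) = 2C_1e^(5t) + 2C_2te^(5t) + C_2e^(5t), x_2(t) = -3C_1e^(5t) - 3C_2te^(5t) - 2C_2e^(5t)

Coefficient matrix A = [[-1, -4], [9, 11]].
Characteristic polynomial det(A - λI) = λ^2 - 10λ + 25 = 0.
Single eigenvalue λ = 5 with algebraic multiplicity 2.
Eigenvector v = (2,-3); generalized eigenvector w with (A-λI)w=v is (1,-2).
General solution: e^(5t)[C_1·v + C_2·(t·v + w)].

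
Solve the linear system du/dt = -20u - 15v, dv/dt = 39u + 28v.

Coefficient matrix A = [[-20, -15], [39, 28]].
Characteristic polynomial det(A - λI) = λ^2 - 8λ + 25 = 0.
Eigenvalues λ = 4 ± 3i (complex conjugate pair).
For λ=4+3i: an eigenvector is (1,-2) - i(2,-3) = (1 - 2i, -2 + 3i).
A real fundamental pair from Re and Im of e^((4+3i)t)v: X_1 = e^(4t)(cos(3t)·(1,-2) + sin(3t)·(2,-3)), X_2 = e^(4t)(sin(3t)·(1,-2) - cos(3t)·(2,-3)).
General solution: K_1X_1 + K_2X_2.

u(t) = 2K_1e^(4t)sin(3t) + K_1e^(4t)cos(3t) + K_2e^(4t)sin(3t) - 2K_2e^(4t)cos(3t), v(t) = -3K_1e^(4t)sin(3t) - 2K_1e^(4t)cos(3t) - 2K_2e^(4t)sin(3t) + 3K_2e^(4t)cos(3t)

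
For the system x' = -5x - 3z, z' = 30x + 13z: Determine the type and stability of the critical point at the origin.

unstable spiral

A = [[-5,-3],[30,13]]; det(A-λI) = λ^2 - 8λ + 25.
λ = 4 ± 3i: positive real part.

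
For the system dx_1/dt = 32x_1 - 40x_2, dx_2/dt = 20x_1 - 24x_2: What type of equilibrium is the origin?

unstable spiral

A = [[32,-40],[20,-24]]; det(A-λI) = λ^2 - 8λ + 32.
λ = 4 ± 4i: positive real part.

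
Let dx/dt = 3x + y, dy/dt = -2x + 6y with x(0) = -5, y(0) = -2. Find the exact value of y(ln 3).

810

A = [[3,1],[-2,6]]; eigenvalues λ = 4, 5.
Eigenvectors: (1,1) for λ=4, (-1,-2) for λ=5.
From the initial condition, c_1 = -8, c_2 = -3.
y(ln 3) = (-8)(3^4)(1) + (-3)(3^5)(-2) = 810.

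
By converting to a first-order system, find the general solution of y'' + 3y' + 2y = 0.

Let x_1 = y, x_2 = y'. Then x_1' = x_2 and x_2' = -2x_1 - 3x_2.
A = [[0,1],[-2,-3]]; det(A-λI) = λ^2 + 3λ + 2.
Eigenvalues λ = -2, -1 with eigenvectors (1,-2), (1,-1).

y(t) = C_1e^(-2t) + C_2e^(-t)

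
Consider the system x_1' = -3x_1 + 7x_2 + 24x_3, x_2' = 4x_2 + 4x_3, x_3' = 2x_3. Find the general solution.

x_1(t) = K_1e^(-3t) + K_2e^(4t) + 2K_3e^(2t), x_2(t) = K_2e^(4t) - 2K_3e^(2t), x_3(t) = K_3e^(2t)

Coefficient matrix A = [[-3, 7, 24], [0, 4, 4], [0, 0, 2]].
det(A - λI) = 0 gives eigenvalues λ = -3, 4, 2.
For λ=-3: eigenvector (1,0,0).
For λ=4: eigenvector (1,1,0).
For λ=2: eigenvector (2,-2,1).
General solution: K_1e^(-3t)(1,0,0) + K_2e^(4t)(1,1,0) + K_3e^(2t)(2,-2,1).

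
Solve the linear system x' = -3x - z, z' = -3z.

Coefficient matrix A = [[-3, -1], [0, -3]].
Characteristic polynomial det(A - λI) = λ^2 + 6λ + 9 = 0.
Single eigenvalue λ = -3 with algebraic multiplicity 2.
Eigenvector v = (1,0); generalized eigenvector w with (A-λI)w=v is (2,-1).
General solution: e^(-3t)[K_1·v + K_2·(t·v + w)].

x(t) = K_1e^(-3t) + K_2te^(-3t) + 2K_2e^(-3t), z(t) = -K_2e^(-3t)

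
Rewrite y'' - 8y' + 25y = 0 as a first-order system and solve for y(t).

y(t) = K_1e^(4t)cos(3t) + K_2e^(4t)sin(3t)

Let x_1 = y, x_2 = y'. Then x_1' = x_2 and x_2' = -25x_1 + 8x_2.
A = [[0,1],[-25,8]]; det(A-λI) = λ^2 - 8λ + 25.
Eigenvalues λ = 4 ± 3i.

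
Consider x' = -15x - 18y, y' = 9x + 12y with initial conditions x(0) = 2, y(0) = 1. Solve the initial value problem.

Coefficient matrix A = [[-15, -18], [9, 12]].
Characteristic polynomial det(A - λI) = λ^2 + 3λ - 18 = 0.
Eigenvalues λ = -6, 3.
For λ=-6: (A-λI) row 1 is [-9, -18], so an eigenvector is (-2, 1).
For λ=3: (A-λI) row 1 is [-18, -18], so an eigenvector is (1, -1).
General solution: c_1e^(-6t)(-2,1) + c_2e^(3t)(1,-1).
Applying x(0)=2, y(0)=1 gives c_1=-3, c_2=-4.

x(t) = -4e^(3t) + 6e^(-6t), y(t) = 4e^(3t) - 3e^(-6t)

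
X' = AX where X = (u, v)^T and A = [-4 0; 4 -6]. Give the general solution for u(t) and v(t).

Coefficient matrix A = [[-4, 0], [4, -6]].
Characteristic polynomial det(A - λI) = λ^2 + 10λ + 24 = 0.
Eigenvalues λ = -6, -4.
For λ=-6: (A-λI) row 1 is [2, 0], so an eigenvector is (0, -1).
For λ=-4: (A-λI) row 2 is [4, -2], so an eigenvector is (-1, -2).
General solution: K_1e^(-6t)(0,-1) + K_2e^(-4t)(-1,-2).

u(t) = -K_2e^(-4t), v(t) = -K_1e^(-6t) - 2K_2e^(-4t)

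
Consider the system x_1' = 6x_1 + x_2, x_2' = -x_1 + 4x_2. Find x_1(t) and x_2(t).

x_1(t) = K_1e^(5t) + K_2te^(5t) + 3K_2e^(5t), x_2(t) = -K_1e^(5t) - K_2te^(5t) - 2K_2e^(5t)

Coefficient matrix A = [[6, 1], [-1, 4]].
Characteristic polynomial det(A - λI) = λ^2 - 10λ + 25 = 0.
Single eigenvalue λ = 5 with algebraic multiplicity 2.
Eigenvector v = (1,-1); generalized eigenvector w with (A-λI)w=v is (3,-2).
General solution: e^(5t)[K_1·v + K_2·(t·v + w)].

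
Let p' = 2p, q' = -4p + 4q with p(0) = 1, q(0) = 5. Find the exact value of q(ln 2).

56

A = [[2,0],[-4,4]]; eigenvalues λ = 4, 2.
Eigenvectors: (0,-1) for λ=4, (-1,-2) for λ=2.
From the initial condition, c_1 = -3, c_2 = -1.
q(ln 2) = (-3)(2^4)(-1) + (-1)(2^2)(-2) = 56.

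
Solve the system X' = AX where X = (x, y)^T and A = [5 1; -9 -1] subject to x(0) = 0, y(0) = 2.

x(t) = 2te^(2t), y(t) = -6te^(2t) + 2e^(2t)

Coefficient matrix A = [[5, 1], [-9, -1]].
Characteristic polynomial det(A - λI) = λ^2 - 4λ + 4 = 0.
Single eigenvalue λ = 2 with algebraic multiplicity 2.
Eigenvector v = (-1,3); generalized eigenvector w with (A-λI)w=v is (0,-1).
General solution: e^(2t)[c_1·v + c_2·(t·v + w)].
Applying x(0)=0, y(0)=2 gives c_1=0, c_2=-2.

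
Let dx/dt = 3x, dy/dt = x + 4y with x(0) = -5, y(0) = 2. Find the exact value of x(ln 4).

A = [[3,0],[1,4]]; eigenvalues λ = 3, 4.
Eigenvectors: (1,-1) for λ=3, (0,-1) for λ=4.
From the initial condition, c_1 = -5, c_2 = 3.
x(ln 4) = (-5)(4^3)(1) + (3)(4^4)(0) = -320.

-320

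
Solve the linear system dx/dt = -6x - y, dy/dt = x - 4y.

x(t) = -K_1e^(-5t) - K_2te^(-5t) - 2K_2e^(-5t), y(t) = K_1e^(-5t) + K_2te^(-5t) + 3K_2e^(-5t)

Coefficient matrix A = [[-6, -1], [1, -4]].
Characteristic polynomial det(A - λI) = λ^2 + 10λ + 25 = 0.
Single eigenvalue λ = -5 with algebraic multiplicity 2.
Eigenvector v = (-1,1); generalized eigenvector w with (A-λI)w=v is (-2,3).
General solution: e^(-5t)[K_1·v + K_2·(t·v + w)].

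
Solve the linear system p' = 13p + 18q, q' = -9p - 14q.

Coefficient matrix A = [[13, 18], [-9, -14]].
Characteristic polynomial det(A - λI) = λ^2 + λ - 20 = 0.
Eigenvalues λ = 4, -5.
For λ=4: (A-λI) row 1 is [9, 18], so an eigenvector is (-2, 1).
For λ=-5: (A-λI) row 1 is [18, 18], so an eigenvector is (-1, 1).
General solution: c_1e^(4t)(-2,1) + c_2e^(-5t)(-1,1).

p(t) = -2c_1e^(4t) - c_2e^(-5t), q(t) = c_1e^(4t) + c_2e^(-5t)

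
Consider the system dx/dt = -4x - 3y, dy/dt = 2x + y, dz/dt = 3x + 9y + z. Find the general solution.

Coefficient matrix A = [[-4, -3, 0], [2, 1, 0], [3, 9, 1]].
det(A - λI) = 0 gives eigenvalues λ = -1, -2, 1.
For λ=-1: eigenvector (-1,1,-3).
For λ=-2: eigenvector (3,-2,3).
For λ=1: eigenvector (0,0,1).
General solution: K_1e^(-t)(-1,1,-3) + K_2e^(-2t)(3,-2,3) + K_3e^(t)(0,0,1).

x(t) = -K_1e^(-t) + 3K_2e^(-2t), y(t) = K_1e^(-t) - 2K_2e^(-2t), z(t) = -3K_1e^(-t) + 3K_2e^(-2t) + K_3e^(t)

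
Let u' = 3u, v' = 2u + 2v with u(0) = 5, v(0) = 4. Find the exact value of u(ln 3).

A = [[3,0],[2,2]]; eigenvalues λ = 2, 3.
Eigenvectors: (0,-1) for λ=2, (1,2) for λ=3.
From the initial condition, c_1 = 6, c_2 = 5.
u(ln 3) = (6)(3^2)(0) + (5)(3^3)(1) = 135.

135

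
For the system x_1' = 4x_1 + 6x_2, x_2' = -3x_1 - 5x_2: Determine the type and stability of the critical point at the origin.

A = [[4,6],[-3,-5]]; det(A-λI) = λ^2 + λ - 2.
λ = -2, 1: opposite signs.

saddle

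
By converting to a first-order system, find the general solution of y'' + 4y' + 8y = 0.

y(t) = K_1e^(-2t)cos(2t) + K_2e^(-2t)sin(2t)

Let x_1 = y, x_2 = y'. Then x_1' = x_2 and x_2' = -8x_1 - 4x_2.
A = [[0,1],[-8,-4]]; det(A-λI) = λ^2 + 4λ + 8.
Eigenvalues λ = -2 ± 2i.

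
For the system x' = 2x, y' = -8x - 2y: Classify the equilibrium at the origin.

A = [[2,0],[-8,-2]]; det(A-λI) = λ^2 - 4.
λ = -2, 2: opposite signs.

saddle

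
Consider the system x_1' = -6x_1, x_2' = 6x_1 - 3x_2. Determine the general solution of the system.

Coefficient matrix A = [[-6, 0], [6, -3]].
Characteristic polynomial det(A - λI) = λ^2 + 9λ + 18 = 0.
Eigenvalues λ = -3, -6.
For λ=-3: (A-λI) row 1 is [-3, 0], so an eigenvector is (0, -1).
For λ=-6: (A-λI) row 2 is [6, 3], so an eigenvector is (-1, 2).
General solution: c_1e^(-3t)(0,-1) + c_2e^(-6t)(-1,2).

x_1(t) = -c_2e^(-6t), x_2(t) = -c_1e^(-3t) + 2c_2e^(-6t)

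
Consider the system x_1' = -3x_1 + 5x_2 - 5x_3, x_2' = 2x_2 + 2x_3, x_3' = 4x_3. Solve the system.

Coefficient matrix A = [[-3, 5, -5], [0, 2, 2], [0, 0, 4]].
det(A - λI) = 0 gives eigenvalues λ = -3, 2, 4.
For λ=-3: eigenvector (1,0,0).
For λ=2: eigenvector (1,1,0).
For λ=4: eigenvector (0,1,1).
General solution: K_1e^(-3t)(1,0,0) + K_2e^(2t)(1,1,0) + K_3e^(4t)(0,1,1).

x_1(t) = K_1e^(-3t) + K_2e^(2t), x_2(t) = K_2e^(2t) + K_3e^(4t), x_3(t) = K_3e^(4t)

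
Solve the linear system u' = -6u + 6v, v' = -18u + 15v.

u(t) = C_1e^(6t) - 2C_2e^(3t), v(t) = 2C_1e^(6t) - 3C_2e^(3t)

Coefficient matrix A = [[-6, 6], [-18, 15]].
Characteristic polynomial det(A - λI) = λ^2 - 9λ + 18 = 0.
Eigenvalues λ = 6, 3.
For λ=6: (A-λI) row 1 is [-12, 6], so an eigenvector is (1, 2).
For λ=3: (A-λI) row 1 is [-9, 6], so an eigenvector is (-2, -3).
General solution: C_1e^(6t)(1,2) + C_2e^(3t)(-2,-3).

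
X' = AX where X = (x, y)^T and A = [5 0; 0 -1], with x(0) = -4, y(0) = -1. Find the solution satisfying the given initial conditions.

x(t) = -4e^(5t), y(t) = -e^(-t)

Coefficient matrix A = [[5, 0], [0, -1]].
Characteristic polynomial det(A - λI) = λ^2 - 4λ - 5 = 0.
Eigenvalues λ = -1, 5.
For λ=-1: (A-λI) row 1 is [6, 0], so an eigenvector is (0, 1).
For λ=5: (A-λI) row 2 is [0, -6], so an eigenvector is (-1, 0).
General solution: C_1e^(-t)(0,1) + C_2e^(5t)(-1,0).
Applying x(0)=-4, y(0)=-1 gives C_1=-1, C_2=4.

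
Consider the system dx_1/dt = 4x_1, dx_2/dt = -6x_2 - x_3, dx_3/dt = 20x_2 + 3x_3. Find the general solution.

x_1(t) = c_3e^(4t), x_2(t) = -c_1e^(-t) + c_2e^(-2t), x_3(t) = 5c_1e^(-t) - 4c_2e^(-2t)

Coefficient matrix A = [[4, 0, 0], [0, -6, -1], [0, 20, 3]].
det(A - λI) = 0 gives eigenvalues λ = -1, -2, 4.
For λ=-1: eigenvector (0,-1,5).
For λ=-2: eigenvector (0,1,-4).
For λ=4: eigenvector (1,0,0).
General solution: c_1e^(-t)(0,-1,5) + c_2e^(-2t)(0,1,-4) + c_3e^(4t)(1,0,0).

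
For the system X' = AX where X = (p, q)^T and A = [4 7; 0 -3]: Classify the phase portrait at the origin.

saddle

A = [[4,7],[0,-3]]; det(A-λI) = λ^2 - λ - 12.
λ = -3, 4: opposite signs.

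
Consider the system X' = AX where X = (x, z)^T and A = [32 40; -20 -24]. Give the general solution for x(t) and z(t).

Coefficient matrix A = [[32, 40], [-20, -24]].
Characteristic polynomial det(A - λI) = λ^2 - 8λ + 32 = 0.
Eigenvalues λ = 4 ± 4i (complex conjugate pair).
For λ=4+4i: an eigenvector is (-1,1) - i(3,-2) = (-1 - 3i, 1 + 2i).
A real fundamental pair from Re and Im of e^((4+4i)t)v: X_1 = e^(4t)(cos(4t)·(-1,1) + sin(4t)·(3,-2)), X_2 = e^(4t)(sin(4t)·(-1,1) - cos(4t)·(3,-2)).
General solution: K_1X_1 + K_2X_2.

x(t) = 3K_1e^(4t)sin(4t) - K_1e^(4t)cos(4t) - K_2e^(4t)sin(4t) - 3K_2e^(4t)cos(4t), z(t) = -2K_1e^(4t)sin(4t) + K_1e^(4t)cos(4t) + K_2e^(4t)sin(4t) + 2K_2e^(4t)cos(4t)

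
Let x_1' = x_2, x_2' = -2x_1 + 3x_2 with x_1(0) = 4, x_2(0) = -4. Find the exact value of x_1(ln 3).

A = [[0,1],[-2,3]]; eigenvalues λ = 1, 2.
Eigenvectors: (-1,-1) for λ=1, (1,2) for λ=2.
From the initial condition, c_1 = -12, c_2 = -8.
x_1(ln 3) = (-12)(3^1)(-1) + (-8)(3^2)(1) = -36.

-36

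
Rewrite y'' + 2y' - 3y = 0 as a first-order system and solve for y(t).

y(t) = c_1e^(-3t) + c_2e^(t)

Let x_1 = y, x_2 = y'. Then x_1' = x_2 and x_2' = 3x_1 - 2x_2.
A = [[0,1],[3,-2]]; det(A-λI) = λ^2 + 2λ - 3.
Eigenvalues λ = -3, 1 with eigenvectors (1,-3), (1,1).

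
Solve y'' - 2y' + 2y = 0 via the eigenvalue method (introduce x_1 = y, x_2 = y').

Let x_1 = y, x_2 = y'. Then x_1' = x_2 and x_2' = -2x_1 + 2x_2.
A = [[0,1],[-2,2]]; det(A-λI) = λ^2 - 2λ + 2.
Eigenvalues λ = 1 ± i.

y(t) = C_1e^(t)cos(t) + C_2e^(t)sin(t)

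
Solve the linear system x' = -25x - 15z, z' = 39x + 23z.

x(t) = 2C_1e^(-t)sin(3t) + C_1e^(-t)cos(3t) + C_2e^(-t)sin(3t) - 2C_2e^(-t)cos(3t), z(t) = -3C_1e^(-t)sin(3t) - 2C_1e^(-t)cos(3t) - 2C_2e^(-t)sin(3t) + 3C_2e^(-t)cos(3t)

Coefficient matrix A = [[-25, -15], [39, 23]].
Characteristic polynomial det(A - λI) = λ^2 + 2λ + 10 = 0.
Eigenvalues λ = -1 ± 3i (complex conjugate pair).
For λ=-1+3i: an eigenvector is (1,-2) - i(2,-3) = (1 - 2i, -2 + 3i).
A real fundamental pair from Re and Im of e^((-1+3i)t)v: X_1 = e^(-t)(cos(3t)·(1,-2) + sin(3t)·(2,-3)), X_2 = e^(-t)(sin(3t)·(1,-2) - cos(3t)·(2,-3)).
General solution: C_1X_1 + C_2X_2.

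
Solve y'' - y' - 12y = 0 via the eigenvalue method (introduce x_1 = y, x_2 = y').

Let x_1 = y, x_2 = y'. Then x_1' = x_2 and x_2' = 12x_1 + x_2.
A = [[0,1],[12,1]]; det(A-λI) = λ^2 - λ - 12.
Eigenvalues λ = -3, 4 with eigenvectors (1,-3), (1,4).

y(t) = K_1e^(-3t) + K_2e^(4t)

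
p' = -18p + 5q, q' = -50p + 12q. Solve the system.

Coefficient matrix A = [[-18, 5], [-50, 12]].
Characteristic polynomial det(A - λI) = λ^2 + 6λ + 34 = 0.
Eigenvalues λ = -3 ± 5i (complex conjugate pair).
For λ=-3+5i: an eigenvector is (-1,-3) - i(0,1) = (-1, -3 - i).
A real fundamental pair from Re and Im of e^((-3+5i)t)v: X_1 = e^(-3t)(cos(5t)·(-1,-3) + sin(5t)·(0,1)), X_2 = e^(-3t)(sin(5t)·(-1,-3) - cos(5t)·(0,1)).
General solution: K_1X_1 + K_2X_2.

p(t) = -K_1e^(-3t)cos(5t) - K_2e^(-3t)sin(5t), q(t) = K_1e^(-3t)sin(5t) - 3K_1e^(-3t)cos(5t) - 3K_2e^(-3t)sin(5t) - K_2e^(-3t)cos(5t)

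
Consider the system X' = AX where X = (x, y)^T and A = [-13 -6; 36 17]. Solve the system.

x(t) = c_1e^(-t) + c_2e^(5t), y(t) = -2c_1e^(-t) - 3c_2e^(5t)

Coefficient matrix A = [[-13, -6], [36, 17]].
Characteristic polynomial det(A - λI) = λ^2 - 4λ - 5 = 0.
Eigenvalues λ = -1, 5.
For λ=-1: (A-λI) row 1 is [-12, -6], so an eigenvector is (1, -2).
For λ=5: (A-λI) row 1 is [-18, -6], so an eigenvector is (1, -3).
General solution: c_1e^(-t)(1,-2) + c_2e^(5t)(1,-3).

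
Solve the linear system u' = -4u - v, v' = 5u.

u(t) = -K_1e^(-2t)sin(t) + K_2e^(-2t)cos(t), v(t) = 2K_1e^(-2t)sin(t) + K_1e^(-2t)cos(t) + K_2e^(-2t)sin(t) - 2K_2e^(-2t)cos(t)

Coefficient matrix A = [[-4, -1], [5, 0]].
Characteristic polynomial det(A - λI) = λ^2 + 4λ + 5 = 0.
Eigenvalues λ = -2 ± i (complex conjugate pair).
For λ=-2+i: an eigenvector is (0,1) - i(-1,2) = (0 + i, 1 - 2i).
A real fundamental pair from Re and Im of e^((-2+i)t)v: X_1 = e^(-2t)(cos(t)·(0,1) + sin(t)·(-1,2)), X_2 = e^(-2t)(sin(t)·(0,1) - cos(t)·(-1,2)).
General solution: K_1X_1 + K_2X_2.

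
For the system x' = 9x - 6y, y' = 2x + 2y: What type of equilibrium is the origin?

unstable node

A = [[9,-6],[2,2]]; det(A-λI) = λ^2 - 11λ + 30.
λ = 6, 5: both positive.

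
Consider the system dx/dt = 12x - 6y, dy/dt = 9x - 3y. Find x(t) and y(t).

x(t) = -K_1e^(6t) - 2K_2e^(3t), y(t) = -K_1e^(6t) - 3K_2e^(3t)

Coefficient matrix A = [[12, -6], [9, -3]].
Characteristic polynomial det(A - λI) = λ^2 - 9λ + 18 = 0.
Eigenvalues λ = 6, 3.
For λ=6: (A-λI) row 1 is [6, -6], so an eigenvector is (-1, -1).
For λ=3: (A-λI) row 1 is [9, -6], so an eigenvector is (-2, -3).
General solution: K_1e^(6t)(-1,-1) + K_2e^(3t)(-2,-3).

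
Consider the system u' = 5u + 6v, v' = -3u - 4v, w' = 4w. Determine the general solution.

u(t) = -K_1e^(-t) - 2K_2e^(2t), v(t) = K_1e^(-t) + K_2e^(2t), w(t) = K_3e^(4t)

Coefficient matrix A = [[5, 6, 0], [-3, -4, 0], [0, 0, 4]].
det(A - λI) = 0 gives eigenvalues λ = -1, 2, 4.
For λ=-1: eigenvector (-1,1,0).
For λ=2: eigenvector (-2,1,0).
For λ=4: eigenvector (0,0,1).
General solution: K_1e^(-t)(-1,1,0) + K_2e^(2t)(-2,1,0) + K_3e^(4t)(0,0,1).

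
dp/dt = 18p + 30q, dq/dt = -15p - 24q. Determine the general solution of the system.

p(t) = -3K_1e^(-3t)sin(3t) + K_1e^(-3t)cos(3t) + K_2e^(-3t)sin(3t) + 3K_2e^(-3t)cos(3t), q(t) = 2K_1e^(-3t)sin(3t) - K_1e^(-3t)cos(3t) - K_2e^(-3t)sin(3t) - 2K_2e^(-3t)cos(3t)

Coefficient matrix A = [[18, 30], [-15, -24]].
Characteristic polynomial det(A - λI) = λ^2 + 6λ + 18 = 0.
Eigenvalues λ = -3 ± 3i (complex conjugate pair).
For λ=-3+3i: an eigenvector is (1,-1) - i(-3,2) = (1 + 3i, -1 - 2i).
A real fundamental pair from Re and Im of e^((-3+3i)t)v: X_1 = e^(-3t)(cos(3t)·(1,-1) + sin(3t)·(-3,2)), X_2 = e^(-3t)(sin(3t)·(1,-1) - cos(3t)·(-3,2)).
General solution: K_1X_1 + K_2X_2.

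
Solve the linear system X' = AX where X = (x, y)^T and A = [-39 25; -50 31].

x(t) = -2K_1e^(-4t)sin(5t) + K_1e^(-4t)cos(5t) + K_2e^(-4t)sin(5t) + 2K_2e^(-4t)cos(5t), y(t) = -3K_1e^(-4t)sin(5t) + K_1e^(-4t)cos(5t) + K_2e^(-4t)sin(5t) + 3K_2e^(-4t)cos(5t)

Coefficient matrix A = [[-39, 25], [-50, 31]].
Characteristic polynomial det(A - λI) = λ^2 + 8λ + 41 = 0.
Eigenvalues λ = -4 ± 5i (complex conjugate pair).
For λ=-4+5i: an eigenvector is (1,1) - i(-2,-3) = (1 + 2i, 1 + 3i).
A real fundamental pair from Re and Im of e^((-4+5i)t)v: X_1 = e^(-4t)(cos(5t)·(1,1) + sin(5t)·(-2,-3)), X_2 = e^(-4t)(sin(5t)·(1,1) - cos(5t)·(-2,-3)).
General solution: K_1X_1 + K_2X_2.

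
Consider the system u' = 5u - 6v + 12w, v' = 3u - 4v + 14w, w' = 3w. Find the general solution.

Coefficient matrix A = [[5, -6, 12], [3, -4, 14], [0, 0, 3]].
det(A - λI) = 0 gives eigenvalues λ = -1, 2, 3.
For λ=-1: eigenvector (1,1,0).
For λ=2: eigenvector (-2,-1,0).
For λ=3: eigenvector (0,2,1).
General solution: C_1e^(-t)(1,1,0) + C_2e^(2t)(-2,-1,0) + C_3e^(3t)(0,2,1).

u(t) = C_1e^(-t) - 2C_2e^(2t), v(t) = C_1e^(-t) - C_2e^(2t) + 2C_3e^(3t), w(t) = C_3e^(3t)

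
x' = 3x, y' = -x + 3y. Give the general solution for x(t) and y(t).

x(t) = K_2e^(3t), y(t) = -K_1e^(3t) - K_2te^(3t) - 2K_2e^(3t)

Coefficient matrix A = [[3, 0], [-1, 3]].
Characteristic polynomial det(A - λI) = λ^2 - 6λ + 9 = 0.
Single eigenvalue λ = 3 with algebraic multiplicity 2.
Eigenvector v = (0,-1); generalized eigenvector w with (A-λI)w=v is (1,-2).
General solution: e^(3t)[K_1·v + K_2·(t·v + w)].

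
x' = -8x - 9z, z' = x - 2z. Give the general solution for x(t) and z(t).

Coefficient matrix A = [[-8, -9], [1, -2]].
Characteristic polynomial det(A - λI) = λ^2 + 10λ + 25 = 0.
Single eigenvalue λ = -5 with algebraic multiplicity 2.
Eigenvector v = (-3,1); generalized eigenvector w with (A-λI)w=v is (-2,1).
General solution: e^(-5t)[c_1·v + c_2·(t·v + w)].

x(t) = -3c_1e^(-5t) - 3c_2te^(-5t) - 2c_2e^(-5t), z(t) = c_1e^(-5t) + c_2te^(-5t) + c_2e^(-5t)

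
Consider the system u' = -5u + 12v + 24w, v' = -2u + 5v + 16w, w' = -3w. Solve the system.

Coefficient matrix A = [[-5, 12, 24], [-2, 5, 16], [0, 0, -3]].
det(A - λI) = 0 gives eigenvalues λ = 1, -1, -3.
For λ=1: eigenvector (-2,-1,0).
For λ=-1: eigenvector (3,1,0).
For λ=-3: eigenvector (0,-2,1).
General solution: K_1e^(t)(-2,-1,0) + K_2e^(-t)(3,1,0) + K_3e^(-3t)(0,-2,1).

u(t) = -2K_1e^(t) + 3K_2e^(-t), v(t) = -K_1e^(t) + K_2e^(-t) - 2K_3e^(-3t), w(t) = K_3e^(-3t)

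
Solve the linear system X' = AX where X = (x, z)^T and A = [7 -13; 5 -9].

x(t) = 3C_1e^(-t)sin(t) + 2C_1e^(-t)cos(t) + 2C_2e^(-t)sin(t) - 3C_2e^(-t)cos(t), z(t) = 2C_1e^(-t)sin(t) + C_1e^(-t)cos(t) + C_2e^(-t)sin(t) - 2C_2e^(-t)cos(t)

Coefficient matrix A = [[7, -13], [5, -9]].
Characteristic polynomial det(A - λI) = λ^2 + 2λ + 2 = 0.
Eigenvalues λ = -1 ± i (complex conjugate pair).
For λ=-1+i: an eigenvector is (2,1) - i(3,2) = (2 - 3i, 1 - 2i).
A real fundamental pair from Re and Im of e^((-1+i)t)v: X_1 = e^(-t)(cos(t)·(2,1) + sin(t)·(3,2)), X_2 = e^(-t)(sin(t)·(2,1) - cos(t)·(3,2)).
General solution: C_1X_1 + C_2X_2.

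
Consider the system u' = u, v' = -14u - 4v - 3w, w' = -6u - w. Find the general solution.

u(t) = C_1e^(t), v(t) = -C_1e^(t) + C_2e^(-4t) - C_3e^(-t), w(t) = -3C_1e^(t) + C_3e^(-t)

Coefficient matrix A = [[1, 0, 0], [-14, -4, -3], [-6, 0, -1]].
det(A - λI) = 0 gives eigenvalues λ = 1, -4, -1.
For λ=1: eigenvector (1,-1,-3).
For λ=-4: eigenvector (0,1,0).
For λ=-1: eigenvector (0,-1,1).
General solution: C_1e^(t)(1,-1,-3) + C_2e^(-4t)(0,1,0) + C_3e^(-t)(0,-1,1).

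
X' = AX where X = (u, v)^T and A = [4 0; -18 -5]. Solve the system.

u(t) = -C_1e^(4t), v(t) = 2C_1e^(4t) + C_2e^(-5t)

Coefficient matrix A = [[4, 0], [-18, -5]].
Characteristic polynomial det(A - λI) = λ^2 + λ - 20 = 0.
Eigenvalues λ = 4, -5.
For λ=4: (A-λI) row 2 is [-18, -9], so an eigenvector is (-1, 2).
For λ=-5: (A-λI) row 1 is [9, 0], so an eigenvector is (0, 1).
General solution: C_1e^(4t)(-1,2) + C_2e^(-5t)(0,1).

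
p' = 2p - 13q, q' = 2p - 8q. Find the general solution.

Coefficient matrix A = [[2, -13], [2, -8]].
Characteristic polynomial det(A - λI) = λ^2 + 6λ + 10 = 0.
Eigenvalues λ = -3 ± i (complex conjugate pair).
For λ=-3+i: an eigenvector is (2,1) - i(-3,-1) = (2 + 3i, 1 + i).
A real fundamental pair from Re and Im of e^((-3+i)t)v: X_1 = e^(-3t)(cos(t)·(2,1) + sin(t)·(-3,-1)), X_2 = e^(-3t)(sin(t)·(2,1) - cos(t)·(-3,-1)).
General solution: C_1X_1 + C_2X_2.

p(t) = -3C_1e^(-3t)sin(t) + 2C_1e^(-3t)cos(t) + 2C_2e^(-3t)sin(t) + 3C_2e^(-3t)cos(t), q(t) = -C_1e^(-3t)sin(t) + C_1e^(-3t)cos(t) + C_2e^(-3t)sin(t) + C_2e^(-3t)cos(t)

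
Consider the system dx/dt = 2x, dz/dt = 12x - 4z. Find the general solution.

x(t) = c_2e^(2t), z(t) = c_1e^(-4t) + 2c_2e^(2t)

Coefficient matrix A = [[2, 0], [12, -4]].
Characteristic polynomial det(A - λI) = λ^2 + 2λ - 8 = 0.
Eigenvalues λ = -4, 2.
For λ=-4: (A-λI) row 1 is [6, 0], so an eigenvector is (0, 1).
For λ=2: (A-λI) row 2 is [12, -6], so an eigenvector is (1, 2).
General solution: c_1e^(-4t)(0,1) + c_2e^(2t)(1,2).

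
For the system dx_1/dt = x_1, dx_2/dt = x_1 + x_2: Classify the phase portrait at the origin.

unstable improper node

A = [[1,0],[1,1]]; det(A-λI) = λ^2 - 2λ + 1.
repeated λ = 1 with a single eigenvector.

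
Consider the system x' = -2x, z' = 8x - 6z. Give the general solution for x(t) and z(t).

Coefficient matrix A = [[-2, 0], [8, -6]].
Characteristic polynomial det(A - λI) = λ^2 + 8λ + 12 = 0.
Eigenvalues λ = -6, -2.
For λ=-6: (A-λI) row 1 is [4, 0], so an eigenvector is (0, 1).
For λ=-2: (A-λI) row 2 is [8, -4], so an eigenvector is (-1, -2).
General solution: c_1e^(-6t)(0,1) + c_2e^(-2t)(-1,-2).

x(t) = -c_2e^(-2t), z(t) = c_1e^(-6t) - 2c_2e^(-2t)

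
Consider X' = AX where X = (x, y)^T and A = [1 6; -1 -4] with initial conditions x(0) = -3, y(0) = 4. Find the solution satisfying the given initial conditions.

x(t) = 15e^(-t) - 18e^(-2t), y(t) = -5e^(-t) + 9e^(-2t)

Coefficient matrix A = [[1, 6], [-1, -4]].
Characteristic polynomial det(A - λI) = λ^2 + 3λ + 2 = 0.
Eigenvalues λ = -1, -2.
For λ=-1: (A-λI) row 1 is [2, 6], so an eigenvector is (-3, 1).
For λ=-2: (A-λI) row 1 is [3, 6], so an eigenvector is (-2, 1).
General solution: c_1e^(-t)(-3,1) + c_2e^(-2t)(-2,1).
Applying x(0)=-3, y(0)=4 gives c_1=-5, c_2=9.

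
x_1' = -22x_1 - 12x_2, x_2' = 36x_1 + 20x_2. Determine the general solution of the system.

Coefficient matrix A = [[-22, -12], [36, 20]].
Characteristic polynomial det(A - λI) = λ^2 + 2λ - 8 = 0.
Eigenvalues λ = -4, 2.
For λ=-4: (A-λI) row 1 is [-18, -12], so an eigenvector is (-2, 3).
For λ=2: (A-λI) row 1 is [-24, -12], so an eigenvector is (1, -2).
General solution: c_1e^(-4t)(-2,3) + c_2e^(2t)(1,-2).

x_1(t) = -2c_1e^(-4t) + c_2e^(2t), x_2(t) = 3c_1e^(-4t) - 2c_2e^(2t)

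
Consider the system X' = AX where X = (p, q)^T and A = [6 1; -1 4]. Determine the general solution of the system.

Coefficient matrix A = [[6, 1], [-1, 4]].
Characteristic polynomial det(A - λI) = λ^2 - 10λ + 25 = 0.
Single eigenvalue λ = 5 with algebraic multiplicity 2.
Eigenvector v = (-1,1); generalized eigenvector w with (A-λI)w=v is (0,-1).
General solution: e^(5t)[K_1·v + K_2·(t·v + w)].

p(t) = -K_1e^(5t) - K_2te^(5t), q(t) = K_1e^(5t) + K_2te^(5t) - K_2e^(5t)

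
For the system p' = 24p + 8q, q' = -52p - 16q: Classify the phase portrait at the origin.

A = [[24,8],[-52,-16]]; det(A-λI) = λ^2 - 8λ + 32.
λ = 4 ± 4i: positive real part.

unstable spiral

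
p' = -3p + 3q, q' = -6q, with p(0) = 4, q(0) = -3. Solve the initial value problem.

p(t) = e^(-3t) + 3e^(-6t), q(t) = -3e^(-6t)

Coefficient matrix A = [[-3, 3], [0, -6]].
Characteristic polynomial det(A - λI) = λ^2 + 9λ + 18 = 0.
Eigenvalues λ = -6, -3.
For λ=-6: (A-λI) row 1 is [3, 3], so an eigenvector is (1, -1).
For λ=-3: (A-λI) row 1 is [0, 3], so an eigenvector is (-1, 0).
General solution: K_1e^(-6t)(1,-1) + K_2e^(-3t)(-1,0).
Applying p(0)=4, q(0)=-3 gives K_1=3, K_2=-1.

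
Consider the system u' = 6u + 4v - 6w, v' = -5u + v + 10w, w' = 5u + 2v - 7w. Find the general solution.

Coefficient matrix A = [[6, 4, -6], [-5, 1, 10], [5, 2, -7]].
det(A - λI) = 0 gives eigenvalues λ = 1, -4, 3.
For λ=1: eigenvector (-2,1,-1).
For λ=-4: eigenvector (1,-1,1).
For λ=3: eigenvector (-2,0,-1).
General solution: c_1e^(t)(-2,1,-1) + c_2e^(-4t)(1,-1,1) + c_3e^(3t)(-2,0,-1).

u(t) = -2c_1e^(t) + c_2e^(-4t) - 2c_3e^(3t), v(t) = c_1e^(t) - c_2e^(-4t), w(t) = -c_1e^(t) + c_2e^(-4t) - c_3e^(3t)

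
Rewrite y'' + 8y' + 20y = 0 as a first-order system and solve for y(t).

y(t) = C_1e^(-4t)cos(2t) + C_2e^(-4t)sin(2t)

Let x_1 = y, x_2 = y'. Then x_1' = x_2 and x_2' = -20x_1 - 8x_2.
A = [[0,1],[-20,-8]]; det(A-λI) = λ^2 + 8λ + 20.
Eigenvalues λ = -4 ± 2i.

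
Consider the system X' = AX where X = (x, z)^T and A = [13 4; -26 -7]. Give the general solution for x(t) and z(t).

x(t) = -c_1e^(3t)sin(2t) - c_1e^(3t)cos(2t) - c_2e^(3t)sin(2t) + c_2e^(3t)cos(2t), z(t) = 3c_1e^(3t)sin(2t) + 2c_1e^(3t)cos(2t) + 2c_2e^(3t)sin(2t) - 3c_2e^(3t)cos(2t)

Coefficient matrix A = [[13, 4], [-26, -7]].
Characteristic polynomial det(A - λI) = λ^2 - 6λ + 13 = 0.
Eigenvalues λ = 3 ± 2i (complex conjugate pair).
For λ=3+2i: an eigenvector is (-1,2) - i(-1,3) = (-1 + i, 2 - 3i).
A real fundamental pair from Re and Im of e^((3+2i)t)v: X_1 = e^(3t)(cos(2t)·(-1,2) + sin(2t)·(-1,3)), X_2 = e^(3t)(sin(2t)·(-1,2) - cos(2t)·(-1,3)).
General solution: c_1X_1 + c_2X_2.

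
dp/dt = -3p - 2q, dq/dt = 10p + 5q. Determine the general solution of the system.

Coefficient matrix A = [[-3, -2], [10, 5]].
Characteristic polynomial det(A - λI) = λ^2 - 2λ + 5 = 0.
Eigenvalues λ = 1 ± 2i (complex conjugate pair).
For λ=1+2i: an eigenvector is (0,1) - i(-1,2) = (0 + i, 1 - 2i).
A real fundamental pair from Re and Im of e^((1+2i)t)v: X_1 = e^(t)(cos(2t)·(0,1) + sin(2t)·(-1,2)), X_2 = e^(t)(sin(2t)·(0,1) - cos(2t)·(-1,2)).
General solution: C_1X_1 + C_2X_2.

p(t) = -C_1e^(t)sin(2t) + C_2e^(t)cos(2t), q(t) = 2C_1e^(t)sin(2t) + C_1e^(t)cos(2t) + C_2e^(t)sin(2t) - 2C_2e^(t)cos(2t)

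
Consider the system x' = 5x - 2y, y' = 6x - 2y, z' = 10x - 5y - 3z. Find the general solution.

Coefficient matrix A = [[5, -2, 0], [6, -2, 0], [10, -5, -3]].
det(A - λI) = 0 gives eigenvalues λ = 2, 1, -3.
For λ=2: eigenvector (2,3,1).
For λ=1: eigenvector (1,2,0).
For λ=-3: eigenvector (0,0,1).
General solution: C_1e^(2t)(2,3,1) + C_2e^(t)(1,2,0) + C_3e^(-3t)(0,0,1).

x(t) = 2C_1e^(2t) + C_2e^(t), y(t) = 3C_1e^(2t) + 2C_2e^(t), z(t) = C_1e^(2t) + C_3e^(-3t)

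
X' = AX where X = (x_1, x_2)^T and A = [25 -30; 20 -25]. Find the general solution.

Coefficient matrix A = [[25, -30], [20, -25]].
Characteristic polynomial det(A - λI) = λ^2 - 25 = 0.
Eigenvalues λ = -5, 5.
For λ=-5: (A-λI) row 1 is [30, -30], so an eigenvector is (-1, -1).
For λ=5: (A-λI) row 1 is [20, -30], so an eigenvector is (3, 2).
General solution: C_1e^(-5t)(-1,-1) + C_2e^(5t)(3,2).

x_1(t) = -C_1e^(-5t) + 3C_2e^(5t), x_2(t) = -C_1e^(-5t) + 2C_2e^(5t)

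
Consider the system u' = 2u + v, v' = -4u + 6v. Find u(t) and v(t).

u(t) = -K_1e^(4t) - K_2te^(4t), v(t) = -2K_1e^(4t) - 2K_2te^(4t) - K_2e^(4t)

Coefficient matrix A = [[2, 1], [-4, 6]].
Characteristic polynomial det(A - λI) = λ^2 - 8λ + 16 = 0.
Single eigenvalue λ = 4 with algebraic multiplicity 2.
Eigenvector v = (-1,-2); generalized eigenvector w with (A-λI)w=v is (0,-1).
General solution: e^(4t)[K_1·v + K_2·(t·v + w)].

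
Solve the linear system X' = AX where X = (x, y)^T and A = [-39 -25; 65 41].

x(t) = 2c_1e^(t)sin(5t) + c_1e^(t)cos(5t) + c_2e^(t)sin(5t) - 2c_2e^(t)cos(5t), y(t) = -3c_1e^(t)sin(5t) - 2c_1e^(t)cos(5t) - 2c_2e^(t)sin(5t) + 3c_2e^(t)cos(5t)

Coefficient matrix A = [[-39, -25], [65, 41]].
Characteristic polynomial det(A - λI) = λ^2 - 2λ + 26 = 0.
Eigenvalues λ = 1 ± 5i (complex conjugate pair).
For λ=1+5i: an eigenvector is (1,-2) - i(2,-3) = (1 - 2i, -2 + 3i).
A real fundamental pair from Re and Im of e^((1+5i)t)v: X_1 = e^(t)(cos(5t)·(1,-2) + sin(5t)·(2,-3)), X_2 = e^(t)(sin(5t)·(1,-2) - cos(5t)·(2,-3)).
General solution: c_1X_1 + c_2X_2.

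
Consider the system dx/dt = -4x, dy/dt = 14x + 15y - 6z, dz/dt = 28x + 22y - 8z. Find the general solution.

x(t) = K_1e^(-4t), y(t) = -2K_1e^(-4t) + K_2e^(3t) - 6K_3e^(4t), z(t) = -4K_1e^(-4t) + 2K_2e^(3t) - 11K_3e^(4t)

Coefficient matrix A = [[-4, 0, 0], [14, 15, -6], [28, 22, -8]].
det(A - λI) = 0 gives eigenvalues λ = -4, 3, 4.
For λ=-4: eigenvector (1,-2,-4).
For λ=3: eigenvector (0,1,2).
For λ=4: eigenvector (0,-6,-11).
General solution: K_1e^(-4t)(1,-2,-4) + K_2e^(3t)(0,1,2) + K_3e^(4t)(0,-6,-11).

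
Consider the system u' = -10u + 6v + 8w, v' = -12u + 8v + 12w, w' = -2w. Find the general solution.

Coefficient matrix A = [[-10, 6, 8], [-12, 8, 12], [0, 0, -2]].
det(A - λI) = 0 gives eigenvalues λ = 2, -4, -2.
For λ=2: eigenvector (1,2,0).
For λ=-4: eigenvector (-1,-1,0).
For λ=-2: eigenvector (1,0,1).
General solution: K_1e^(2t)(1,2,0) + K_2e^(-4t)(-1,-1,0) + K_3e^(-2t)(1,0,1).

u(t) = K_1e^(2t) - K_2e^(-4t) + K_3e^(-2t), v(t) = 2K_1e^(2t) - K_2e^(-4t), w(t) = K_3e^(-2t)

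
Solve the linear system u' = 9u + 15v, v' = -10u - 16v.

Coefficient matrix A = [[9, 15], [-10, -16]].
Characteristic polynomial det(A - λI) = λ^2 + 7λ + 6 = 0.
Eigenvalues λ = -6, -1.
For λ=-6: (A-λI) row 1 is [15, 15], so an eigenvector is (-1, 1).
For λ=-1: (A-λI) row 1 is [10, 15], so an eigenvector is (3, -2).
General solution: c_1e^(-6t)(-1,1) + c_2e^(-t)(3,-2).

u(t) = -c_1e^(-6t) + 3c_2e^(-t), v(t) = c_1e^(-6t) - 2c_2e^(-t)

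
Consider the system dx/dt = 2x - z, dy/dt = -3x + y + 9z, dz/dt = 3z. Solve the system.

Coefficient matrix A = [[2, 0, -1], [-3, 1, 9], [0, 0, 3]].
det(A - λI) = 0 gives eigenvalues λ = 2, 1, 3.
For λ=2: eigenvector (1,-3,0).
For λ=1: eigenvector (0,1,0).
For λ=3: eigenvector (-1,6,1).
General solution: c_1e^(2t)(1,-3,0) + c_2e^(t)(0,1,0) + c_3e^(3t)(-1,6,1).

x(t) = c_1e^(2t) - c_3e^(3t), y(t) = -3c_1e^(2t) + c_2e^(t) + 6c_3e^(3t), z(t) = c_3e^(3t)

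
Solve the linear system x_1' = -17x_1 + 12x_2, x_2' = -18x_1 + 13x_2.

x_1(t) = K_1e^(-5t) - 2K_2e^(t), x_2(t) = K_1e^(-5t) - 3K_2e^(t)

Coefficient matrix A = [[-17, 12], [-18, 13]].
Characteristic polynomial det(A - λI) = λ^2 + 4λ - 5 = 0.
Eigenvalues λ = -5, 1.
For λ=-5: (A-λI) row 1 is [-12, 12], so an eigenvector is (1, 1).
For λ=1: (A-λI) row 1 is [-18, 12], so an eigenvector is (-2, -3).
General solution: K_1e^(-5t)(1,1) + K_2e^(t)(-2,-3).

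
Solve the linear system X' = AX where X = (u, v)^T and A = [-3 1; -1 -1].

Coefficient matrix A = [[-3, 1], [-1, -1]].
Characteristic polynomial det(A - λI) = λ^2 + 4λ + 4 = 0.
Single eigenvalue λ = -2 with algebraic multiplicity 2.
Eigenvector v = (1,1); generalized eigenvector w with (A-λI)w=v is (-2,-1).
General solution: e^(-2t)[c_1·v + c_2·(t·v + w)].

u(t) = c_1e^(-2t) + c_2te^(-2t) - 2c_2e^(-2t), v(t) = c_1e^(-2t) + c_2te^(-2t) - c_2e^(-2t)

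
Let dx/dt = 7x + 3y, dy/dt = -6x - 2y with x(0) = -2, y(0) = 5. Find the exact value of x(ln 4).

A = [[7,3],[-6,-2]]; eigenvalues λ = 1, 4.
Eigenvectors: (1,-2) for λ=1, (-1,1) for λ=4.
From the initial condition, c_1 = -3, c_2 = -1.
x(ln 4) = (-3)(4^1)(1) + (-1)(4^4)(-1) = 244.

244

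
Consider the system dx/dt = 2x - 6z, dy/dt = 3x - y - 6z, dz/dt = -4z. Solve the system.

Coefficient matrix A = [[2, 0, -6], [3, -1, -6], [0, 0, -4]].
det(A - λI) = 0 gives eigenvalues λ = 2, -1, -4.
For λ=2: eigenvector (1,1,0).
For λ=-1: eigenvector (0,1,0).
For λ=-4: eigenvector (1,1,1).
General solution: K_1e^(2t)(1,1,0) + K_2e^(-t)(0,1,0) + K_3e^(-4t)(1,1,1).

x(t) = K_1e^(2t) + K_3e^(-4t), y(t) = K_1e^(2t) + K_2e^(-t) + K_3e^(-4t), z(t) = K_3e^(-4t)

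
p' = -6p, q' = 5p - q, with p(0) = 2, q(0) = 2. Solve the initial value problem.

p(t) = 2e^(-6t), q(t) = 4e^(-t) - 2e^(-6t)

Coefficient matrix A = [[-6, 0], [5, -1]].
Characteristic polynomial det(A - λI) = λ^2 + 7λ + 6 = 0.
Eigenvalues λ = -1, -6.
For λ=-1: (A-λI) row 1 is [-5, 0], so an eigenvector is (0, -1).
For λ=-6: (A-λI) row 2 is [5, 5], so an eigenvector is (1, -1).
General solution: c_1e^(-t)(0,-1) + c_2e^(-6t)(1,-1).
Applying p(0)=2, q(0)=2 gives c_1=-4, c_2=2.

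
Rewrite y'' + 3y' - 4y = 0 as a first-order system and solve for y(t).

Let x_1 = y, x_2 = y'. Then x_1' = x_2 and x_2' = 4x_1 - 3x_2.
A = [[0,1],[4,-3]]; det(A-λI) = λ^2 + 3λ - 4.
Eigenvalues λ = 1, -4 with eigenvectors (1,1), (1,-4).

y(t) = C_1e^(t) + C_2e^(-4t)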